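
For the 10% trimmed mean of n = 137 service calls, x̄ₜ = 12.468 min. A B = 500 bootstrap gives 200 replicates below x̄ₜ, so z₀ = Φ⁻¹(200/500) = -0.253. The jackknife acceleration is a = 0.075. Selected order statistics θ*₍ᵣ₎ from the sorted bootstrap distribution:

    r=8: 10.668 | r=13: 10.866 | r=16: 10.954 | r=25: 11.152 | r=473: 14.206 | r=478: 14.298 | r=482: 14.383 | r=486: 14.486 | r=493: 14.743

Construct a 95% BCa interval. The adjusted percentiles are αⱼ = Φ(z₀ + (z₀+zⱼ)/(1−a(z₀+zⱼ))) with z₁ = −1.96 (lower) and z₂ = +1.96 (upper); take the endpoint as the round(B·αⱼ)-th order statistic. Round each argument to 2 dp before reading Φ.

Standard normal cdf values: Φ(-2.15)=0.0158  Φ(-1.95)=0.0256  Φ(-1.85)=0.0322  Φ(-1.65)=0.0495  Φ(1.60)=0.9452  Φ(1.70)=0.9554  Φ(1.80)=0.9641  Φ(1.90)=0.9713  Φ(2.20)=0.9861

Lower: z₀ + z₁ = -0.253 + (-1.960) = -2.213; 1 − a(z₀+z₁) = 1 − (0.075)(-2.213) = 1.1660; argument = -0.253 + (-2.213)/1.1660 = -2.1510 → -2.15.
α₁ = Φ(-2.15) = 0.0158; rank = round(500 × 0.0158) = 8; θ*₍8₎ = 10.668.
Upper: z₀ + z₂ = 1.707; 1 − a(z₀+z₂) = 0.8720; argument = 1.7046 → 1.70; α₂ = 0.9554; rank = 478; θ*₍478₎ = 14.298.

(10.668, 14.298)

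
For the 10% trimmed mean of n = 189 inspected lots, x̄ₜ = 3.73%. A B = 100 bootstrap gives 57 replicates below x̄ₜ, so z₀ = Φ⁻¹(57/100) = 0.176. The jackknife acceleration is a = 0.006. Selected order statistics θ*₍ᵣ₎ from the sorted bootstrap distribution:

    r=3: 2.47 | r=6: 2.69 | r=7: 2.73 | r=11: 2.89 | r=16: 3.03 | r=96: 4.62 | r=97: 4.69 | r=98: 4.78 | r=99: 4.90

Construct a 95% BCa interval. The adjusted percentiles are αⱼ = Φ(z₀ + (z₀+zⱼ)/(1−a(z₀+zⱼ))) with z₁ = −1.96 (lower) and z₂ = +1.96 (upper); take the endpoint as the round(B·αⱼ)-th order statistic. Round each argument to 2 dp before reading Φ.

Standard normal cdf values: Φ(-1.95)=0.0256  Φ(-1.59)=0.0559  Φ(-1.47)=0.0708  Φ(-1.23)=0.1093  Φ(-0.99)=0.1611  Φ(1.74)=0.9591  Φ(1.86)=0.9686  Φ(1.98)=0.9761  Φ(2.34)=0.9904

Lower: z₀ + z₁ = 0.176 + (-1.960) = -1.784; 1 − a(z₀+z₁) = 1 − (0.006)(-1.784) = 1.0107; argument = 0.176 + (-1.784)/1.0107 = -1.5891 → -1.59.
α₁ = Φ(-1.59) = 0.0559; rank = round(100 × 0.0559) = 6; θ*₍6₎ = 2.69.
Upper: z₀ + z₂ = 2.136; 1 − a(z₀+z₂) = 0.9872; argument = 2.3397 → 2.34; α₂ = 0.9904; rank = 99; θ*₍99₎ = 4.90.

(2.69, 4.90)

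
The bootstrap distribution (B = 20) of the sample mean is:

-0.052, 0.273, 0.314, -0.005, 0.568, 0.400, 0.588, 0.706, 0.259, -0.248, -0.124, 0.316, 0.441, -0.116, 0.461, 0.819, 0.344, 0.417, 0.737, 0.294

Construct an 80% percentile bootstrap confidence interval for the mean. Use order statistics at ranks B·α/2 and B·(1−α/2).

(-0.124, 0.706)

Sorted replicates: -0.248, -0.124, -0.116, -0.052, -0.005, 0.259, 0.273, 0.294, 0.314, 0.316, 0.344, 0.400, 0.417, 0.441, 0.461, 0.568, 0.588, 0.706, 0.737, 0.819
α = 0.20; lower rank = 20 × 0.100 = 2; upper rank = 20 × 0.900 = 18.
The 2nd smallest replicate is -0.124; the 18th is 0.706.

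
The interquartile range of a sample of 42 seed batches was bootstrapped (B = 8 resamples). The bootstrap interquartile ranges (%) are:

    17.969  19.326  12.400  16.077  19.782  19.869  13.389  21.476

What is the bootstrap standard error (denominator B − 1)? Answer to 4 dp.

Bootstrap SE is the standard deviation of the 8 replicate interquartile ranges.
Mean of replicates: (17.969 + 19.326 + 12.400 + 16.077 + 19.782 + 19.869 + 13.389 + 21.476) / 8 = 140.28800 / 8 = 17.53600
Sum of squared deviations: (+0.43300)² + (+1.79000)² + (−5.13600)² + (−1.45900)² + (+2.24600)² + (+2.33300)² + (−4.14700)² + (+3.94000)² = 75.10738
Variance = 75.10738 / 7 = 10.72963
SE* = √10.72963

SE* = 3.2756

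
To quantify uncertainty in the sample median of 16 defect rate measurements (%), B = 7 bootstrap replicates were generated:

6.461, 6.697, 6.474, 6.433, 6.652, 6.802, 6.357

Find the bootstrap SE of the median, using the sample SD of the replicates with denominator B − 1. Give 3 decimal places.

SE* = 0.163

Bootstrap SE is the standard deviation of the 7 replicate medians.
Mean of replicates: (6.461 + 6.697 + 6.474 + 6.433 + 6.652 + 6.802 + 6.357) / 7 = 45.8760 / 7 = 6.5537
Sum of squared deviations: (−0.0927)² + (+0.1433)² + (−0.0797)² + (−0.1207)² + (+0.0983)² + (+0.2483)² + (−0.1967)² = 0.1601
Variance = 0.1601 / 6 = 0.0267
SE* = √0.0267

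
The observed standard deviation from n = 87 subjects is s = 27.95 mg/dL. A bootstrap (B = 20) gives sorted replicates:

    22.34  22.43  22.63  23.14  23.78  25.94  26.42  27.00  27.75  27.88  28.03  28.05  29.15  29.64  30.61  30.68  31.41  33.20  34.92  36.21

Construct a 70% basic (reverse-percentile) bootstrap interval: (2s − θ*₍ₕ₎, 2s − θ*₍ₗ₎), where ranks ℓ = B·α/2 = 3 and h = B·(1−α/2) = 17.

Percentile endpoints at ranks 3 and 17: θ*₍3₎ = 22.63, θ*₍17₎ = 31.41.
Basic interval reflects these around s:
  lower = 2 × 27.95 − 31.41 = 24.49
  upper = 2 × 27.95 − 22.63 = 33.27

(24.49, 33.27)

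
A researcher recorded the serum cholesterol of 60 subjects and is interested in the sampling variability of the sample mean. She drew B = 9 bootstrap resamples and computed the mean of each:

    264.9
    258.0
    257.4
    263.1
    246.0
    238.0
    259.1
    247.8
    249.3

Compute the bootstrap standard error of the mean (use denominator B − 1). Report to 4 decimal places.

SE* = 8.9098

Bootstrap SE is the standard deviation of the 9 replicate means.
Mean of replicates: (264.9 + 258.0 + 257.4 + 263.1 + 246.0 + 238.0 + 259.1 + 247.8 + 249.3) / 9 = 2283.60000 / 9 = 253.73333
Sum of squared deviations: (+11.16667)² + (+4.26667)² + (+3.66667)² + (+9.36667)² + (−7.73333)² + (−15.73333)² + (+5.36667)² + (−5.93333)² + (−4.43333)² = 635.08000
Variance = 635.08000 / 8 = 79.38500
SE* = √79.38500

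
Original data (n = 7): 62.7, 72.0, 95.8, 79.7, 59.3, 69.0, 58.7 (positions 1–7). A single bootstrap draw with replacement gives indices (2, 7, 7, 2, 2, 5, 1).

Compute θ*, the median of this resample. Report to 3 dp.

θ* = 62.700

Resample values: 72.0, 58.7, 58.7, 72.0, 72.0, 59.3, 62.7.
Sorted: 58.7, 58.7, 59.3, 62.7, 72.0, 72.0, 72.0
Median = middle value = 62.700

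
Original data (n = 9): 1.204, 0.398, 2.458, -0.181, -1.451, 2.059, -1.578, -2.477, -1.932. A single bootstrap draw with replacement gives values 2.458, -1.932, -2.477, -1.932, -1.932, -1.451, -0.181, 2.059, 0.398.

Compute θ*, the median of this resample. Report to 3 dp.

θ* = -1.451

Sorted: -2.477, -1.932, -1.932, -1.932, -1.451, -0.181, 0.398, 2.059, 2.458
Median = middle value = -1.451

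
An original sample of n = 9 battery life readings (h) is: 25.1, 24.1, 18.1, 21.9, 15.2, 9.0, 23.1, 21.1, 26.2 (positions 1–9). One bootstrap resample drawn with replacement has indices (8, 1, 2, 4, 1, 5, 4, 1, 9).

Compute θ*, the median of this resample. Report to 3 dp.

θ* = 24.100

Resample values: 21.1, 25.1, 24.1, 21.9, 25.1, 15.2, 21.9, 25.1, 26.2.
Sorted: 15.2, 21.1, 21.9, 21.9, 24.1, 25.1, 25.1, 25.1, 26.2
Median = middle value = 24.100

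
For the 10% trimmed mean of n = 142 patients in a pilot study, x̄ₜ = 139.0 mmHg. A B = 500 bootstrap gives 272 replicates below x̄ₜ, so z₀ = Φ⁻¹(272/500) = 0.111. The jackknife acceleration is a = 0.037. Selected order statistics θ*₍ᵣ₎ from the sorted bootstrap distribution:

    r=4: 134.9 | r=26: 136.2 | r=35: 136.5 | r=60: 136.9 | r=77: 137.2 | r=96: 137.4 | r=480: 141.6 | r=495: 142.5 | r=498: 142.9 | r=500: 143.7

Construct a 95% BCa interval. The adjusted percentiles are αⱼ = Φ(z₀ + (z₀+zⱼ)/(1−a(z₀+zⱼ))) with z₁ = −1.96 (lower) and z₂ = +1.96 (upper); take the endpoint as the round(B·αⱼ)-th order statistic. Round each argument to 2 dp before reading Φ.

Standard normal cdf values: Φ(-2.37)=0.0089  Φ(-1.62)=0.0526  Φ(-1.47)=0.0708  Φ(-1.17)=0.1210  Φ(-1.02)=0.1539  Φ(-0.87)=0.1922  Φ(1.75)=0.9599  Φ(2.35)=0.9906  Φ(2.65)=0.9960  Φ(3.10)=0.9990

Lower: z₀ + z₁ = 0.111 + (-1.960) = -1.849; 1 − a(z₀+z₁) = 1 − (0.037)(-1.849) = 1.0684; argument = 0.111 + (-1.849)/1.0684 = -1.6196 → -1.62.
α₁ = Φ(-1.62) = 0.0526; rank = round(500 × 0.0526) = 26; θ*₍26₎ = 136.2.
Upper: z₀ + z₂ = 2.071; 1 − a(z₀+z₂) = 0.9234; argument = 2.3539 → 2.35; α₂ = 0.9906; rank = 495; θ*₍495₎ = 142.5.

(136.2, 142.5)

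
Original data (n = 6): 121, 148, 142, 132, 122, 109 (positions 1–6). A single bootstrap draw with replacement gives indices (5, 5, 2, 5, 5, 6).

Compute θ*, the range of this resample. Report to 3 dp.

Resample values: 122, 122, 148, 122, 122, 109.
Range = 148 − 109 = 39.000

θ* = 39.000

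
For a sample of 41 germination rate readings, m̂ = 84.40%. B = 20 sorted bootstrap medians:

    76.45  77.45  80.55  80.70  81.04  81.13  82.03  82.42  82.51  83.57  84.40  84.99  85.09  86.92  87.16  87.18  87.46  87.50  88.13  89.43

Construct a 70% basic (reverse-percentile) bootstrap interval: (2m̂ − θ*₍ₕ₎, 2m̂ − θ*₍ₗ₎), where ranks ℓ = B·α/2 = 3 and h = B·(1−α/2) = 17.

Percentile endpoints at ranks 3 and 17: θ*₍3₎ = 80.55, θ*₍17₎ = 87.46.
Basic interval reflects these around m̂:
  lower = 2 × 84.40 − 87.46 = 81.34
  upper = 2 × 84.40 − 80.55 = 88.25

(81.34, 88.25)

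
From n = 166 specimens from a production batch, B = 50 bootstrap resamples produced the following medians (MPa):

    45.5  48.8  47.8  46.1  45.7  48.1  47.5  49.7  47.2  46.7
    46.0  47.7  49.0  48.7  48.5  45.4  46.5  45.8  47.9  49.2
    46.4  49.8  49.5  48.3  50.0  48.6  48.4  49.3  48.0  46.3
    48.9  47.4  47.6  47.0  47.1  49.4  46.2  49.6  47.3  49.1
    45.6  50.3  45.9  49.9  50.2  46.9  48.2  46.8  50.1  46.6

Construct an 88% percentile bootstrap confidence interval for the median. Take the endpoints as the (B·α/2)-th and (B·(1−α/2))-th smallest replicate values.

Sorted replicates: 45.4, 45.5, 45.6, 45.7, 45.8, 45.9, 46.0, 46.1, 46.2, 46.3, 46.4, 46.5, 46.6, 46.7, 46.8, 46.9, 47.0, 47.1, 47.2, 47.3, 47.4, 47.5, 47.6, 47.7, 47.8, 47.9, 48.0, 48.1, 48.2, 48.3, 48.4, 48.5, 48.6, 48.7, 48.8, 48.9, 49.0, 49.1, 49.2, 49.3, 49.4, 49.5, 49.6, 49.7, 49.8, 49.9, 50.0, 50.1, 50.2, 50.3
α = 0.12; lower rank = 50 × 0.060 = 3; upper rank = 50 × 0.940 = 47.
The 3rd smallest replicate is 45.6; the 47th is 50.0.

(45.6, 50.0)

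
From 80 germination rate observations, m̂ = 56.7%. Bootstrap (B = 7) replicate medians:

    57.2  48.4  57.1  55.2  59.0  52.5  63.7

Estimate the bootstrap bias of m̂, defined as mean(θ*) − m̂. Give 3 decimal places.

mean(θ*) = (57.2 + 48.4 + 57.1 + 55.2 + 59.0 + 52.5 + 63.7) / 7 = 56.1571
bias = 56.1571 − 56.7

bias = −0.543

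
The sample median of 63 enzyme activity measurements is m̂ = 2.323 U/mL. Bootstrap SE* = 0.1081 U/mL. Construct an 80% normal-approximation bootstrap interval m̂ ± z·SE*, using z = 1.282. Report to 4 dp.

(2.1844, 2.4616)

Margin = 1.282 × 0.1081 = 0.13858
Interval: 2.323 ± 0.13858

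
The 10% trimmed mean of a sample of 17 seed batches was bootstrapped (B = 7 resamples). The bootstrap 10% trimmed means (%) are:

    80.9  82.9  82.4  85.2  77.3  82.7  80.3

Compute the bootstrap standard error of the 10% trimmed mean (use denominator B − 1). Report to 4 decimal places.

SE* = 2.4878

Bootstrap SE is the standard deviation of the 7 replicate 10% trimmed means.
Mean of replicates: (80.9 + 82.9 + 82.4 + 85.2 + 77.3 + 82.7 + 80.3) / 7 = 571.70000 / 7 = 81.67143
Sum of squared deviations: (−0.77143)² + (+1.22857)² + (+0.72857)² + (+3.52857)² + (−4.37143)² + (+1.02857)² + (−1.37143)² = 37.13429
Variance = 37.13429 / 6 = 6.18905
SE* = √6.18905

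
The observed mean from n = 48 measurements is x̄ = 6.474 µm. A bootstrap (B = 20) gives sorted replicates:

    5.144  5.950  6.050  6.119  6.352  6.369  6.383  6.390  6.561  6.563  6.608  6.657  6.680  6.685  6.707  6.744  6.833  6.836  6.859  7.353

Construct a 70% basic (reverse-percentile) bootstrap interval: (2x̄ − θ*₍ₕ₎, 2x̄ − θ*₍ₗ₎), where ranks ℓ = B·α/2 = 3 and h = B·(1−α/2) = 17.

(6.115, 6.898)

Percentile endpoints at ranks 3 and 17: θ*₍3₎ = 6.050, θ*₍17₎ = 6.833.
Basic interval reflects these around x̄:
  lower = 2 × 6.474 − 6.833 = 6.115
  upper = 2 × 6.474 − 6.050 = 6.898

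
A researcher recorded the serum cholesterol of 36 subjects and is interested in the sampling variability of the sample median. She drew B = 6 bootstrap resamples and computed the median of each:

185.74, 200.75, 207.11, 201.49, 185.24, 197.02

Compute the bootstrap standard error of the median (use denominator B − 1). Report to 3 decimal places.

Bootstrap SE is the standard deviation of the 6 replicate medians.
Mean of replicates: (185.74 + 200.75 + 207.11 + 201.49 + 185.24 + 197.02) / 6 = 1177.3500 / 6 = 196.2250
Sum of squared deviations: (−10.4850)² + (+4.5250)² + (+10.8850)² + (+5.2650)² + (−10.9850)² + (+0.7950)² = 397.9166
Variance = 397.9166 / 5 = 79.5833
SE* = √79.5833

SE* = 8.921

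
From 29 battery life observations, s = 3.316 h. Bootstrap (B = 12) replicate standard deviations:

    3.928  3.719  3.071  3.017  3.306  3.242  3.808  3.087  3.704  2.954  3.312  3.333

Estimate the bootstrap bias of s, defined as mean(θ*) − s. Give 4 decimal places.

mean(θ*) = (3.928 + 3.719 + 3.071 + 3.017 + 3.306 + 3.242 + 3.808 + 3.087 + 3.704 + 2.954 + 3.312 + 3.333) / 12 = 3.37342
bias = 3.37342 − 3.316

bias = +0.0574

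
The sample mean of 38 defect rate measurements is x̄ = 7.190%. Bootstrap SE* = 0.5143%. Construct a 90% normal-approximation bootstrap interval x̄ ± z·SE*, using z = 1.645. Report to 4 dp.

Margin = 1.645 × 0.5143 = 0.84602
Interval: 7.190 ± 0.84602

(6.3440, 8.0360)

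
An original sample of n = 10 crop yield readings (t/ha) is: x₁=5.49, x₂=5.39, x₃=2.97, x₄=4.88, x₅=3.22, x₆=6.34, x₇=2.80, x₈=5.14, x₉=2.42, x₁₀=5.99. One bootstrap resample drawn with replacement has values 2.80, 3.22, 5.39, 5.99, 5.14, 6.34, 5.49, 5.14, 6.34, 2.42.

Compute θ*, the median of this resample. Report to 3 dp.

Sorted: 2.42, 2.80, 3.22, 5.14, 5.14, 5.39, 5.49, 5.99, 6.34, 6.34
Median = average of the two middle values = 5.265

θ* = 5.265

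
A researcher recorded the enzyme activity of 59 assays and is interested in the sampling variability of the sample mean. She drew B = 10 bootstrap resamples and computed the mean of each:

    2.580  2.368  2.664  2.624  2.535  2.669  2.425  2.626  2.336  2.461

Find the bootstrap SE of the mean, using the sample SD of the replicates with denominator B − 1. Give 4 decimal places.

Bootstrap SE is the standard deviation of the 10 replicate means.
Mean of replicates: (2.580 + 2.368 + 2.664 + 2.624 + 2.535 + 2.669 + 2.425 + 2.626 + 2.336 + 2.461) / 10 = 25.28800 / 10 = 2.52880
Sum of squared deviations: (+0.05120)² + (−0.16080)² + (+0.13520)² + (+0.09520)² + (+0.00620)² + (+0.14020)² + (−0.10380)² + (+0.09720)² + (−0.19280)² + (−0.06780)² = 0.13751
Variance = 0.13751 / 9 = 0.01528
SE* = √0.01528

SE* = 0.1236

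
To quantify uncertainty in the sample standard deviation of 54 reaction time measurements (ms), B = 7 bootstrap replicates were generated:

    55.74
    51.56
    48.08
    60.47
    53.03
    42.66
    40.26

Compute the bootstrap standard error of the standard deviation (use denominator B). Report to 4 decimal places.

SE* = 6.6133

Bootstrap SE is the standard deviation of the 7 replicate standard deviations.
Mean of replicates: (55.74 + 51.56 + 48.08 + 60.47 + 53.03 + 42.66 + 40.26) / 7 = 351.80000 / 7 = 50.25714
Sum of squared deviations: (+5.48286)² + (+1.30286)² + (−2.17714)² + (+10.21286)² + (+2.77286)² + (−7.59714)² + (−9.99714)² = 306.14974
Variance = 306.14974 / 7 = 43.73568
SE* = √43.73568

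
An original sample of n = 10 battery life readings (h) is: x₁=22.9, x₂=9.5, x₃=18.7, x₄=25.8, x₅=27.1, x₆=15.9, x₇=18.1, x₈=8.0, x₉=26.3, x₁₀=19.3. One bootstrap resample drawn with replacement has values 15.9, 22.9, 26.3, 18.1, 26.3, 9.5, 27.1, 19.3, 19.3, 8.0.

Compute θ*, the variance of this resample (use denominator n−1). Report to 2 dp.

Mean = 19.2700; sum of squared deviations = 408.5210
s² = 408.5210 / 9 = 45.3912

θ* = 45.39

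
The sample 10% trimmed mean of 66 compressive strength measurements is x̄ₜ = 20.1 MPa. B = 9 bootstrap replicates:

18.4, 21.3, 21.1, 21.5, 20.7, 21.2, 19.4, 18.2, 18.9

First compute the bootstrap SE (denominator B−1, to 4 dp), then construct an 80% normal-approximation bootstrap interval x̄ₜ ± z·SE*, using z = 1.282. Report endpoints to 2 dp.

(18.38, 21.82)

Mean of replicates = 20.0778; sum of squared deviations = 14.3956; SE* = √(14.3956/8) = 1.3414
Margin = 1.282 × 1.3414 = 1.720
Interval: 20.1 ± 1.720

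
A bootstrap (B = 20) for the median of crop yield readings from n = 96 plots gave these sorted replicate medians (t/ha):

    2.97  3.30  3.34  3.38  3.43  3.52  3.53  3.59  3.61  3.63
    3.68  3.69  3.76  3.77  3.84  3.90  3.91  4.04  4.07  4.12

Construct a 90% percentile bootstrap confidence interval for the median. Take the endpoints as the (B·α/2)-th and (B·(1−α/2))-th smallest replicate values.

(2.97, 4.07)

α = 0.10; lower rank = 20 × 0.050 = 1; upper rank = 20 × 0.950 = 19.
The 1st smallest replicate is 2.97; the 19th is 4.07.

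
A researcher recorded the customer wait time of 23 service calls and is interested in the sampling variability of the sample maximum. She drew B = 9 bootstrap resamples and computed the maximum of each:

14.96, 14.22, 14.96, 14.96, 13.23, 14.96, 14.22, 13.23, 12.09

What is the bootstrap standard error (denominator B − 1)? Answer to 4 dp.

SE* = 1.0332

Bootstrap SE is the standard deviation of the 9 replicate maximums.
Mean of replicates: (14.96 + 14.22 + 14.96 + 14.96 + 13.23 + 14.96 + 14.22 + 13.23 + 12.09) / 9 = 126.83000 / 9 = 14.09222
Sum of squared deviations: (+0.86778)² + (+0.12778)² + (+0.86778)² + (+0.86778)² + (−0.86222)² + (+0.86778)² + (+0.12778)² + (−0.86222)² + (−2.00222)² = 8.54056
Variance = 8.54056 / 8 = 1.06757
SE* = √1.06757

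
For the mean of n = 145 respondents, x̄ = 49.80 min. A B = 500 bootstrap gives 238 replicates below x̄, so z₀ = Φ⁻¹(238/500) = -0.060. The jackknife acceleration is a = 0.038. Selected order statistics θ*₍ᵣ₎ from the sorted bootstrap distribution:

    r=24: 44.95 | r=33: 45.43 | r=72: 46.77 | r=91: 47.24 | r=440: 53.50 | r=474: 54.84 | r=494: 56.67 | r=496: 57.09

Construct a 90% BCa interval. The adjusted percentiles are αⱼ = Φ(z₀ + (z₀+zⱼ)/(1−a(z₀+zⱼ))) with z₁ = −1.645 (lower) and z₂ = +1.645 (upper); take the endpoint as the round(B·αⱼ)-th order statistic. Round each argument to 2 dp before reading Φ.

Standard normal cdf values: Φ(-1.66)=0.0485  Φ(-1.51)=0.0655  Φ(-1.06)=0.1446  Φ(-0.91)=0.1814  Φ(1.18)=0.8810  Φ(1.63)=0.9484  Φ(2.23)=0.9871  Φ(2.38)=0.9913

Lower: z₀ + z₁ = -0.060 + (-1.645) = -1.705; 1 − a(z₀+z₁) = 1 − (0.038)(-1.705) = 1.0648; argument = -0.060 + (-1.705)/1.0648 = -1.6613 → -1.66.
α₁ = Φ(-1.66) = 0.0485; rank = round(500 × 0.0485) = 24; θ*₍24₎ = 44.95.
Upper: z₀ + z₂ = 1.585; 1 − a(z₀+z₂) = 0.9398; argument = 1.6266 → 1.63; α₂ = 0.9484; rank = 474; θ*₍474₎ = 54.84.

(44.95, 54.84)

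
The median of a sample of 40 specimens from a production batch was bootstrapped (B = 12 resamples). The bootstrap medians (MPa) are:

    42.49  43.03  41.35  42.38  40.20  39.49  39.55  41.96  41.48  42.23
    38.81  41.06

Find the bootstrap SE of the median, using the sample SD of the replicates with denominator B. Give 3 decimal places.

Bootstrap SE is the standard deviation of the 12 replicate medians.
Mean of replicates: (42.49 + 43.03 + 41.35 + 42.38 + 40.20 + 39.49 + 39.55 + 41.96 + 41.48 + 42.23 + 38.81 + 41.06) / 12 = 494.0300 / 12 = 41.1692
Sum of squared deviations: (+1.3208)² + (+1.8608)² + (+0.1808)² + (+1.2108)² + (−0.9692)² + (−1.6792)² + (−1.6192)² + (+0.7908)² + (+0.3108)² + (+1.0608)² + (−2.3592)² + (−0.1092)² = 20.5117
Variance = 20.5117 / 12 = 1.7093
SE* = √1.7093

SE* = 1.307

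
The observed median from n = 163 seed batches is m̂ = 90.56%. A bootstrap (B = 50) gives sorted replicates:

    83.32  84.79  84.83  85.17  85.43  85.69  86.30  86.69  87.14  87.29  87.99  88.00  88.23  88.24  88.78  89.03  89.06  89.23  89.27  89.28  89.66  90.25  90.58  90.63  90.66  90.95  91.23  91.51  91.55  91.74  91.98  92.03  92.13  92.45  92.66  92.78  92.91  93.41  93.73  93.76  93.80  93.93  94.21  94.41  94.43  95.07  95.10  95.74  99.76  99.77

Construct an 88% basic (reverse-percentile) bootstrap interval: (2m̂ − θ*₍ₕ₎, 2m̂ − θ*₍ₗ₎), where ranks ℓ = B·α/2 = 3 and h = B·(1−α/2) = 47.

(86.02, 96.29)

Percentile endpoints at ranks 3 and 47: θ*₍3₎ = 84.83, θ*₍47₎ = 95.10.
Basic interval reflects these around m̂:
  lower = 2 × 90.56 − 95.10 = 86.02
  upper = 2 × 90.56 − 84.83 = 96.29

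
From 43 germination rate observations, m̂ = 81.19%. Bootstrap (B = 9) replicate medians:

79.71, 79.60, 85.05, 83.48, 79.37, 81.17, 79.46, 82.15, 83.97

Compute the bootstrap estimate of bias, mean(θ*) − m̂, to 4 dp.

mean(θ*) = (79.71 + 79.60 + 85.05 + 83.48 + 79.37 + 81.17 + 79.46 + 82.15 + 83.97) / 9 = 81.55111
bias = 81.55111 − 81.19

bias = +0.3611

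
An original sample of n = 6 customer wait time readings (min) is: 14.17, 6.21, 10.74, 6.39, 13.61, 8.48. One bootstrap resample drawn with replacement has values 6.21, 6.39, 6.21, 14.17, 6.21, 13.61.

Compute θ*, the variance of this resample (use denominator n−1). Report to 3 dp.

θ* = 15.581

Mean = 8.8000; sum of squared deviations = 77.9054
s² = 77.9054 / 5 = 15.5811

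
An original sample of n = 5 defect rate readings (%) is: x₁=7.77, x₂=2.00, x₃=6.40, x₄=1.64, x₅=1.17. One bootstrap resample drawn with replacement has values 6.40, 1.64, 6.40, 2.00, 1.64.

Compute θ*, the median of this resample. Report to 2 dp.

θ* = 2.00

Sorted: 1.64, 1.64, 2.00, 6.40, 6.40
Median = middle value = 2.00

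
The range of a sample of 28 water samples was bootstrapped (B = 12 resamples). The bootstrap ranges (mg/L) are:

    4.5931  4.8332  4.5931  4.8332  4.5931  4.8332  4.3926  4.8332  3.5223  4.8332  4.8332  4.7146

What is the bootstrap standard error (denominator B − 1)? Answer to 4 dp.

Bootstrap SE is the standard deviation of the 12 replicate ranges.
Mean of replicates: (4.5931 + 4.8332 + 4.5931 + 4.8332 + 4.5931 + 4.8332 + 4.3926 + 4.8332 + 3.5223 + 4.8332 + 4.8332 + 4.7146) / 12 = 55.40800 / 12 = 4.61733
Sum of squared deviations: (−0.02423)² + (+0.21587)² + (−0.02423)² + (+0.21587)² + (−0.02423)² + (+0.21587)² + (−0.22473)² + (+0.21587)² + (−1.09503)² + (+0.21587)² + (+0.21587)² + (+0.09727)² = 1.54042
Variance = 1.54042 / 11 = 0.14004
SE* = √0.14004

SE* = 0.3742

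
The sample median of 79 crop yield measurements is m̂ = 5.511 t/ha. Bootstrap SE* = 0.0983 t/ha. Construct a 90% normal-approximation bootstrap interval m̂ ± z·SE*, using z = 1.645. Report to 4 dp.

(5.3493, 5.6727)

Margin = 1.645 × 0.0983 = 0.16170
Interval: 5.511 ± 0.16170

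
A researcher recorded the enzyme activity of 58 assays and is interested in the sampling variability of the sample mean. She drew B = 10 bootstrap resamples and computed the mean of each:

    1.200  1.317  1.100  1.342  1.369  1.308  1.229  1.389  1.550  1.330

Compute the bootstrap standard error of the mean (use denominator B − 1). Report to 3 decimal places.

SE* = 0.121

Bootstrap SE is the standard deviation of the 10 replicate means.
Mean of replicates: (1.200 + 1.317 + 1.100 + 1.342 + 1.369 + 1.308 + 1.229 + 1.389 + 1.550 + 1.330) / 10 = 13.1340 / 10 = 1.3134
Sum of squared deviations: (−0.1134)² + (+0.0036)² + (−0.2134)² + (+0.0286)² + (+0.0556)² + (−0.0054)² + (−0.0844)² + (+0.0756)² + (+0.2366)² + (+0.0166)² = 0.1314
Variance = 0.1314 / 9 = 0.0146
SE* = √0.0146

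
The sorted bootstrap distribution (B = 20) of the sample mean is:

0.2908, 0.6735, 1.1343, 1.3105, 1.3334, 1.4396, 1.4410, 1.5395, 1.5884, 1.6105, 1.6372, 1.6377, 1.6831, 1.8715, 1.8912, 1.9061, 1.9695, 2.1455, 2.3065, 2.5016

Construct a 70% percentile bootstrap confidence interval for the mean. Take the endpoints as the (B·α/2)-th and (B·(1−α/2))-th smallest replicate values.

α = 0.30; lower rank = 20 × 0.150 = 3; upper rank = 20 × 0.850 = 17.
The 3rd smallest replicate is 1.1343; the 17th is 1.9695.

(1.1343, 1.9695)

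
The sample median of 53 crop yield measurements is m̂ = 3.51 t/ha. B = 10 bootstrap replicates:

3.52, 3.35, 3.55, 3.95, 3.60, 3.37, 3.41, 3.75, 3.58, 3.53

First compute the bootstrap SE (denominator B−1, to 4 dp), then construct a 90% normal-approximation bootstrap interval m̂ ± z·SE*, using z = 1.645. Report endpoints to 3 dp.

(3.212, 3.808)

Mean of replicates = 3.5610; sum of squared deviations = 0.2955; SE* = √(0.2955/9) = 0.1812
Margin = 1.645 × 0.1812 = 0.2981
Interval: 3.51 ± 0.2981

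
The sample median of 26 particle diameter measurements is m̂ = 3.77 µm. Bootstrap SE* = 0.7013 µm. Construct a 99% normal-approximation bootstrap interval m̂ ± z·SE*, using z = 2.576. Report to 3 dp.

(1.963, 5.577)

Margin = 2.576 × 0.7013 = 1.8065
Interval: 3.77 ± 1.8065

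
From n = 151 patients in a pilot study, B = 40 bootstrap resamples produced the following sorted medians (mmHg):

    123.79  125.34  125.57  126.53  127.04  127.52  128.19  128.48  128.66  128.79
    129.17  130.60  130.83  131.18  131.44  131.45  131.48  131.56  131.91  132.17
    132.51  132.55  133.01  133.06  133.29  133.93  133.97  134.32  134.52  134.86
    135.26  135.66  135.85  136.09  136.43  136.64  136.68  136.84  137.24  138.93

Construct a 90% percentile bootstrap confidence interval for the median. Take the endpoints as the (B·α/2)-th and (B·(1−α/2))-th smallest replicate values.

α = 0.10; lower rank = 40 × 0.050 = 2; upper rank = 40 × 0.950 = 38.
The 2nd smallest replicate is 125.34; the 38th is 136.84.

(125.34, 136.84)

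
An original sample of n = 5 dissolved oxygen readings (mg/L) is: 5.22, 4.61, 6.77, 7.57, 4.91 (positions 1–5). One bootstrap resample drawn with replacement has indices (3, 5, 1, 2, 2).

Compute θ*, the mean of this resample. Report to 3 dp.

Resample values: 6.77, 4.91, 5.22, 4.61, 4.61.
Mean = (6.77 + 4.91 + 5.22 + 4.61 + 4.61) / 5 = 26.120 / 5 = 5.224

θ* = 5.224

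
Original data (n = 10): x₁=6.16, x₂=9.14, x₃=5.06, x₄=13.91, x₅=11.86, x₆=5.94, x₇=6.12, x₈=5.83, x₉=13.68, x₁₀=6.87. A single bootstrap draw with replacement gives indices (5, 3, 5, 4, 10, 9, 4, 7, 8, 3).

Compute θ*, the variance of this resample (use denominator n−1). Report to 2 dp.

θ* = 15.41

Resample values: 11.86, 5.06, 11.86, 13.91, 6.87, 13.68, 13.91, 6.12, 5.83, 5.06.
Mean = 9.4160; sum of squared deviations = 138.6746
s² = 138.6746 / 9 = 15.4083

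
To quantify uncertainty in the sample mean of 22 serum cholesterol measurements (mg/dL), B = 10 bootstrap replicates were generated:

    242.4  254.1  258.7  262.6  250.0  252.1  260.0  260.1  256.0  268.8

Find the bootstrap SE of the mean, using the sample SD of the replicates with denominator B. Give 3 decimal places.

SE* = 6.964

Bootstrap SE is the standard deviation of the 10 replicate means.
Mean of replicates: (242.4 + 254.1 + 258.7 + 262.6 + 250.0 + 252.1 + 260.0 + 260.1 + 256.0 + 268.8) / 10 = 2564.8000 / 10 = 256.4800
Sum of squared deviations: (−14.0800)² + (−2.3800)² + (+2.2200)² + (+6.1200)² + (−6.4800)² + (−4.3800)² + (+3.5200)² + (+3.6200)² + (−0.4800)² + (+12.3200)² = 484.9760
Variance = 484.9760 / 10 = 48.4976
SE* = √48.4976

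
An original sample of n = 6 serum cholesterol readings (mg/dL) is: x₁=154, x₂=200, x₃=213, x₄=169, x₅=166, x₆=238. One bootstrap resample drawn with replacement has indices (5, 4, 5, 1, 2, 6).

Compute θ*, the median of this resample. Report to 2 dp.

Resample values: 166, 169, 166, 154, 200, 238.
Sorted: 154, 166, 166, 169, 200, 238
Median = average of the two middle values = 167.50

θ* = 167.50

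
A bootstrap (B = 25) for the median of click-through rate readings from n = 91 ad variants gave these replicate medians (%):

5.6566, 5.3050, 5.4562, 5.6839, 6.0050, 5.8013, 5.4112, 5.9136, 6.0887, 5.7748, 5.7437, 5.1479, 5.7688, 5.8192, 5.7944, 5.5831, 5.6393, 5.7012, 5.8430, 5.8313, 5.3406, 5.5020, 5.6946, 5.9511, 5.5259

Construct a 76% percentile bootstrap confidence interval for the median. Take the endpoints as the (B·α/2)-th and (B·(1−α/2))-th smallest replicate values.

(5.3406, 5.9136)

Sorted replicates: 5.1479, 5.3050, 5.3406, 5.4112, 5.4562, 5.5020, 5.5259, 5.5831, 5.6393, 5.6566, 5.6839, 5.6946, 5.7012, 5.7437, 5.7688, 5.7748, 5.7944, 5.8013, 5.8192, 5.8313, 5.8430, 5.9136, 5.9511, 6.0050, 6.0887
α = 0.24; lower rank = 25 × 0.120 = 3; upper rank = 25 × 0.880 = 22.
The 3rd smallest replicate is 5.3406; the 22nd is 5.9136.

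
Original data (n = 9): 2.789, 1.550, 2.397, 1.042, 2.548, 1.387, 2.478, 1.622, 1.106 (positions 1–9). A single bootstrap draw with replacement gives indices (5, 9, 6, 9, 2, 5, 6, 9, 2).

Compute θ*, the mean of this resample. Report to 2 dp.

Resample values: 2.548, 1.106, 1.387, 1.106, 1.550, 2.548, 1.387, 1.106, 1.550.
Mean = (2.548 + 1.106 + 1.387 + 1.106 + 1.550 + 2.548 + 1.387 + 1.106 + 1.550) / 9 = 14.2880 / 9 = 1.59

θ* = 1.59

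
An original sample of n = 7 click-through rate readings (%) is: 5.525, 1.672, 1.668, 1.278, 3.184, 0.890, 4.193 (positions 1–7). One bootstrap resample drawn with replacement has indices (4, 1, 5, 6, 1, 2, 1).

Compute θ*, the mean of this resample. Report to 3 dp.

θ* = 3.371

Resample values: 1.278, 5.525, 3.184, 0.890, 5.525, 1.672, 5.525.
Mean = (1.278 + 5.525 + 3.184 + 0.890 + 5.525 + 1.672 + 5.525) / 7 = 23.5990 / 7 = 3.371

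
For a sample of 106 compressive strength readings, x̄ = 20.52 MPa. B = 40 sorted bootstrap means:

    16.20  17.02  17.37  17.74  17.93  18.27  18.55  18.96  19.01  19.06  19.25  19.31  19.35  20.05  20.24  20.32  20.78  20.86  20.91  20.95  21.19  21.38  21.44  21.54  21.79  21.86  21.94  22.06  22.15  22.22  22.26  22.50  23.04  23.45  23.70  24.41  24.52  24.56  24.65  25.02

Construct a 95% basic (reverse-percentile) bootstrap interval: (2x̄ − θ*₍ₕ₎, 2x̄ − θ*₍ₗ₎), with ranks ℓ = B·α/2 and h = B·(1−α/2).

Percentile endpoints at ranks 1 and 39: θ*₍1₎ = 16.20, θ*₍39₎ = 24.65.
Basic interval reflects these around x̄:
  lower = 2 × 20.52 − 24.65 = 16.39
  upper = 2 × 20.52 − 16.20 = 24.84

(16.39, 24.84)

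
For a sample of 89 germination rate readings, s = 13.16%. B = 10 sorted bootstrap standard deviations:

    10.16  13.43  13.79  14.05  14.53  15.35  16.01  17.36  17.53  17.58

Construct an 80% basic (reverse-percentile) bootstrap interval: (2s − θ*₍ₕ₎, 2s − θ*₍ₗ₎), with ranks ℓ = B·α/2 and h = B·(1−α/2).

(8.79, 16.16)

Percentile endpoints at ranks 1 and 9: θ*₍1₎ = 10.16, θ*₍9₎ = 17.53.
Basic interval reflects these around s:
  lower = 2 × 13.16 − 17.53 = 8.79
  upper = 2 × 13.16 − 10.16 = 16.16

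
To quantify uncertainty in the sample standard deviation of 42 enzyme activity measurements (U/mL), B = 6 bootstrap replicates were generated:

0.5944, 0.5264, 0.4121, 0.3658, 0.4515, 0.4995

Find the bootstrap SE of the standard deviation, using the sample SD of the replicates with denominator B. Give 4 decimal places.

Bootstrap SE is the standard deviation of the 6 replicate standard deviations.
Mean of replicates: (0.5944 + 0.5264 + 0.4121 + 0.3658 + 0.4515 + 0.4995) / 6 = 2.84970 / 6 = 0.47495
Sum of squared deviations: (+0.11945)² + (+0.05145)² + (−0.06285)² + (−0.10915)² + (−0.02345)² + (+0.02455)² = 0.03393
Variance = 0.03393 / 6 = 0.00566
SE* = √0.00566

SE* = 0.0752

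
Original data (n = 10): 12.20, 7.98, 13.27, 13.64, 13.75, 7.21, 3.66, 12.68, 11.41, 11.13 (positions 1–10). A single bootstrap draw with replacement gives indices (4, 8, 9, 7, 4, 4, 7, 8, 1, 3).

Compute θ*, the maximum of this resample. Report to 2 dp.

θ* = 13.64

Resample values: 13.64, 12.68, 11.41, 3.66, 13.64, 13.64, 3.66, 12.68, 12.20, 13.27.
Maximum = 13.64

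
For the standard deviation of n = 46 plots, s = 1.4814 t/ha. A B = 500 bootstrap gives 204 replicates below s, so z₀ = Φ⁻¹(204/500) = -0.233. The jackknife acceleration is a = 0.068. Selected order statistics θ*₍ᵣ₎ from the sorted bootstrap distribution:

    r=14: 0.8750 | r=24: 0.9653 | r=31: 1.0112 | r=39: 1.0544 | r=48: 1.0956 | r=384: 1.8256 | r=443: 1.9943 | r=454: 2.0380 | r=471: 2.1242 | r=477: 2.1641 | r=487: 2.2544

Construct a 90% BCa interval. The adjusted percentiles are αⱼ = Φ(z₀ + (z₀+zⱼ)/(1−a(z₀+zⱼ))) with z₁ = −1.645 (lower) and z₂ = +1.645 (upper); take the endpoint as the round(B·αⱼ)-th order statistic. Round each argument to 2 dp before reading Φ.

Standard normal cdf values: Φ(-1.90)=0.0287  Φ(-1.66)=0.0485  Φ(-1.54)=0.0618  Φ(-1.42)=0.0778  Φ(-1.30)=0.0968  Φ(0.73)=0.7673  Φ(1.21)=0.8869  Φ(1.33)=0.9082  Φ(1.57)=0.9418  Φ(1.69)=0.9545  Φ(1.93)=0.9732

Lower: z₀ + z₁ = -0.233 + (-1.645) = -1.878; 1 − a(z₀+z₁) = 1 − (0.068)(-1.878) = 1.1277; argument = -0.233 + (-1.878)/1.1277 = -1.8983 → -1.90.
α₁ = Φ(-1.90) = 0.0287; rank = round(500 × 0.0287) = 14; θ*₍14₎ = 0.8750.
Upper: z₀ + z₂ = 1.412; 1 − a(z₀+z₂) = 0.9040; argument = 1.3290 → 1.33; α₂ = 0.9082; rank = 454; θ*₍454₎ = 2.0380.

(0.8750, 2.0380)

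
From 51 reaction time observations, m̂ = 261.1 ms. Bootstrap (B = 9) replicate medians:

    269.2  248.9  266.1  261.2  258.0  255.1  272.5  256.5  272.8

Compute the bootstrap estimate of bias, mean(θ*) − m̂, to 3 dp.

bias = +1.156

mean(θ*) = (269.2 + 248.9 + 266.1 + 261.2 + 258.0 + 255.1 + 272.5 + 256.5 + 272.8) / 9 = 262.2556
bias = 262.2556 − 261.1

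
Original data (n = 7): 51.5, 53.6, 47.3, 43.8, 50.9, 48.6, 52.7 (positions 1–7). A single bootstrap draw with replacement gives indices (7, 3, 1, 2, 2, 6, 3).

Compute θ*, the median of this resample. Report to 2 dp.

Resample values: 52.7, 47.3, 51.5, 53.6, 53.6, 48.6, 47.3.
Sorted: 47.3, 47.3, 48.6, 51.5, 52.7, 53.6, 53.6
Median = middle value = 51.50

θ* = 51.50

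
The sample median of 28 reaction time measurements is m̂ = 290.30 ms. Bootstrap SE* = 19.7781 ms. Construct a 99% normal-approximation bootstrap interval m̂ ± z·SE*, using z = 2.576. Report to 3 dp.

(239.352, 341.248)

Margin = 2.576 × 19.7781 = 50.9484
Interval: 290.30 ± 50.9484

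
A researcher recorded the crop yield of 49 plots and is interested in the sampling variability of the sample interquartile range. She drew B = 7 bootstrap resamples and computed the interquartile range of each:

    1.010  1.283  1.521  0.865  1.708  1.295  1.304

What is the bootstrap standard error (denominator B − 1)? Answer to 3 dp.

Bootstrap SE is the standard deviation of the 7 replicate interquartile ranges.
Mean of replicates: (1.010 + 1.283 + 1.521 + 0.865 + 1.708 + 1.295 + 1.304) / 7 = 8.9860 / 7 = 1.2837
Sum of squared deviations: (−0.2737)² + (−0.0007)² + (+0.2373)² + (−0.4187)² + (+0.4243)² + (+0.0113)² + (+0.0203)² = 0.4871
Variance = 0.4871 / 6 = 0.0812
SE* = √0.0812

SE* = 0.285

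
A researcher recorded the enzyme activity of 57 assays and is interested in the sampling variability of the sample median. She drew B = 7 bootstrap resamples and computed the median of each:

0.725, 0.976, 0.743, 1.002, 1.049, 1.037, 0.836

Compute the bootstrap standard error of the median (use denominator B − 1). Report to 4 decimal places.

Bootstrap SE is the standard deviation of the 7 replicate medians.
Mean of replicates: (0.725 + 0.976 + 0.743 + 1.002 + 1.049 + 1.037 + 0.836) / 7 = 6.36800 / 7 = 0.90971
Sum of squared deviations: (−0.18471)² + (+0.06629)² + (−0.16671)² + (+0.09229)² + (+0.13929)² + (+0.12729)² + (−0.07371)² = 0.11586
Variance = 0.11586 / 6 = 0.01931
SE* = √0.01931

SE* = 0.1390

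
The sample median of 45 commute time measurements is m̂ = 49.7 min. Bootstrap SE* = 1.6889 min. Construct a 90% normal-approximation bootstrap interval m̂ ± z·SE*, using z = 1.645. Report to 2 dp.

(46.92, 52.48)

Margin = 1.645 × 1.6889 = 2.778
Interval: 49.7 ± 2.778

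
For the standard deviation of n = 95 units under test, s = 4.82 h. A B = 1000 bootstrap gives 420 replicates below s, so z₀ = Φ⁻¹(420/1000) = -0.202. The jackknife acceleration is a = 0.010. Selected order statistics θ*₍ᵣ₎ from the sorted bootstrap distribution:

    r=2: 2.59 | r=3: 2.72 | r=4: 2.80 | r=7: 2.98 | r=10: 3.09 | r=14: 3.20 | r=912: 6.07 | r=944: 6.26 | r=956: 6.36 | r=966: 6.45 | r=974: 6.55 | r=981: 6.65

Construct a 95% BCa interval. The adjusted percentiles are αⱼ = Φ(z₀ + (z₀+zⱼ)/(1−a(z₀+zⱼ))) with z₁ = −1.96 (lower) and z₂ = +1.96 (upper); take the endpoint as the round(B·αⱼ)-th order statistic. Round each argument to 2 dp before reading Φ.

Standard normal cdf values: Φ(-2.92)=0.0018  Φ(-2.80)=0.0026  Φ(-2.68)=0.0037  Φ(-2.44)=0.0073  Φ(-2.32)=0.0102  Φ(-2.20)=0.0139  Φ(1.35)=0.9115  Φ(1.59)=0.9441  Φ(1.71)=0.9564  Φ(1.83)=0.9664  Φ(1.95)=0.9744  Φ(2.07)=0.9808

Lower: z₀ + z₁ = -0.202 + (-1.960) = -2.162; 1 − a(z₀+z₁) = 1 − (0.010)(-2.162) = 1.0216; argument = -0.202 + (-2.162)/1.0216 = -2.3182 → -2.32.
α₁ = Φ(-2.32) = 0.0102; rank = round(1000 × 0.0102) = 10; θ*₍10₎ = 3.09.
Upper: z₀ + z₂ = 1.758; 1 − a(z₀+z₂) = 0.9824; argument = 1.5875 → 1.59; α₂ = 0.9441; rank = 944; θ*₍944₎ = 6.26.

(3.09, 6.26)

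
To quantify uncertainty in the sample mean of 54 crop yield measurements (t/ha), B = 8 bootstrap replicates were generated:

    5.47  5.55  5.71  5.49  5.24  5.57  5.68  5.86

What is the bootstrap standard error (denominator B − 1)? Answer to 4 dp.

SE* = 0.1857

Bootstrap SE is the standard deviation of the 8 replicate means.
Mean of replicates: (5.47 + 5.55 + 5.71 + 5.49 + 5.24 + 5.57 + 5.68 + 5.86) / 8 = 44.57000 / 8 = 5.57125
Sum of squared deviations: (−0.10125)² + (−0.02125)² + (+0.13875)² + (−0.08125)² + (−0.33125)² + (−0.00125)² + (+0.10875)² + (+0.28875)² = 0.24149
Variance = 0.24149 / 7 = 0.03450
SE* = √0.03450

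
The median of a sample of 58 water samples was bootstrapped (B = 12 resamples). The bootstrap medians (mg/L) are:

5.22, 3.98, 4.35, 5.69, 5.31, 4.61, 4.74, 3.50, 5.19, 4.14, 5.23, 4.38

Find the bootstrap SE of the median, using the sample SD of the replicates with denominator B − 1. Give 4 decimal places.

Bootstrap SE is the standard deviation of the 12 replicate medians.
Mean of replicates: (5.22 + 3.98 + 4.35 + 5.69 + 5.31 + 4.61 + 4.74 + 3.50 + 5.19 + 4.14 + 5.23 + 4.38) / 12 = 56.34000 / 12 = 4.69500
Sum of squared deviations: (+0.52500)² + (−0.71500)² + (−0.34500)² + (+0.99500)² + (+0.61500)² + (−0.08500)² + (+0.04500)² + (−1.19500)² + (+0.49500)² + (−0.55500)² + (+0.53500)² + (−0.31500)² = 4.64990
Variance = 4.64990 / 11 = 0.42272
SE* = √0.42272

SE* = 0.6502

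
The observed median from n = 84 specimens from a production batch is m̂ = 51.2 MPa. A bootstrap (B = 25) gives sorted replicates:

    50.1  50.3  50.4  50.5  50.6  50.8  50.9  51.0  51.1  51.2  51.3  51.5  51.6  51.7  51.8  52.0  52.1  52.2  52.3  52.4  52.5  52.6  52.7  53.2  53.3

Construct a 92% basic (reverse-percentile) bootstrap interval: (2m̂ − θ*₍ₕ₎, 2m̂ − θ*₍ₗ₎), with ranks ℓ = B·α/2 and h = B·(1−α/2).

(49.2, 52.3)

Percentile endpoints at ranks 1 and 24: θ*₍1₎ = 50.1, θ*₍24₎ = 53.2.
Basic interval reflects these around m̂:
  lower = 2 × 51.2 − 53.2 = 49.2
  upper = 2 × 51.2 − 50.1 = 52.3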